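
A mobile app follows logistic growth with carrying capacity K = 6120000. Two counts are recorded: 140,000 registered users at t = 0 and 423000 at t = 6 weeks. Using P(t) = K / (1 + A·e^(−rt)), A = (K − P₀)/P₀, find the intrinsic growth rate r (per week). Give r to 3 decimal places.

A = (6120000 − 140000)/140000 = 42.71429
423000 = 6120000/(1 + 42.71429·e^(−r·6)) → e^(−6r) = (14.46809 − 1)/42.71429 = 0.315306
r = −ln(0.315306)/6 = 1.15421/6

r ≈ 0.192 per week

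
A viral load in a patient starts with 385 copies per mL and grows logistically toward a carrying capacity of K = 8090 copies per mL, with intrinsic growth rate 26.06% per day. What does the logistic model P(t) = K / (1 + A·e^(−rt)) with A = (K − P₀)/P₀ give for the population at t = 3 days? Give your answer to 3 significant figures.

A = (8090 − 385)/385 = 20.01299
P(3) = 8090 / (1 + 20.01299·e^(−0.2606·3)) = 8090 / (1 + 20.01299·0.457582)
= 8090 / 10.15758 ≈ 796.45

≈ 796 copies per mL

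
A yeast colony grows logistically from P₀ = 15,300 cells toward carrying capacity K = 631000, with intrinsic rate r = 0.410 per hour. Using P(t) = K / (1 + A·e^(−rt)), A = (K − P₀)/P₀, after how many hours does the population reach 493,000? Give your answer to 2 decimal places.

A = (631000 − 15300)/15300 = 40.24183
493000 = 631000/(1 + 40.24183·e^(−0.41t)) → 1 + 40.24183·e^(−0.41t) = 1.27992
e^(−0.41t) = 0.006956 → t = ln(143.76248)/0.41 = 4.96816/0.41

t ≈ 12.12 hours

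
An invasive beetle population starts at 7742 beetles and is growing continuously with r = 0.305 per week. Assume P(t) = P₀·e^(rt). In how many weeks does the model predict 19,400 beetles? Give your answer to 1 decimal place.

19400 = 7742 · e^(0.305·t)
t = ln(19400/7742) / 0.305 = ln(2.50581) / 0.305 = 0.91861 / 0.305

t ≈ 3.0 weeks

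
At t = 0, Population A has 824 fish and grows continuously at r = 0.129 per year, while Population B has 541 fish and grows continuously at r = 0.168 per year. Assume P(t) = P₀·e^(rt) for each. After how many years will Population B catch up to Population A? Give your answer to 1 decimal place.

824·e^(0.129t) = 541·e^(0.168t)
824/541 = e^((0.168 − 0.129)t) → ln(1.52311) = 0.039·t
t = 0.42075 / 0.039

t ≈ 10.8 years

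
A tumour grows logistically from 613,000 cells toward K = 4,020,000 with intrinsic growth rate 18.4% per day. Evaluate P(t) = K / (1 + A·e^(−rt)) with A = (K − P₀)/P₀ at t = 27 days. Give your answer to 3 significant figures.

≈ 3,870,000 cells

A = (4020000 − 613000)/613000 = 5.55791
P(27) = 4020000 / (1 + 5.55791·e^(−0.184·27)) = 4020000 / (1 + 5.55791·0.006957)
= 4020000 / 1.03867 ≈ 3870346.62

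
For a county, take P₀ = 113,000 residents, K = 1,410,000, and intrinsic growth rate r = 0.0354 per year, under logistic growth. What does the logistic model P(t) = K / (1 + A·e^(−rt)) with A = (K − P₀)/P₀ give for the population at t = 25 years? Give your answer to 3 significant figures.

≈ 246,000 residents

A = (1410000 − 113000)/113000 = 11.47788
P(25) = 1410000 / (1 + 11.47788·e^(−0.0354·25)) = 1410000 / (1 + 11.47788·0.412714)
= 1410000 / 5.73708 ≈ 245769.53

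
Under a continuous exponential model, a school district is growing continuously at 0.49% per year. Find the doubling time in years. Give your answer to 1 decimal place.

doubling time ≈ 141.5 years

doubling time = ln(2) / |r| = 0.69315 / 0.0049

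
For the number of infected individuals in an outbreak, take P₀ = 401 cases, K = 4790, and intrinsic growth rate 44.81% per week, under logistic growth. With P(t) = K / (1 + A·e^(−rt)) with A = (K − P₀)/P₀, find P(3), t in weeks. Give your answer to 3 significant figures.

A = (4790 − 401)/401 = 10.94514
P(3) = 4790 / (1 + 10.94514·e^(−0.4481·3)) = 4790 / (1 + 10.94514·0.260722)
= 4790 / 3.85364 ≈ 1242.98

≈ 1,240 cases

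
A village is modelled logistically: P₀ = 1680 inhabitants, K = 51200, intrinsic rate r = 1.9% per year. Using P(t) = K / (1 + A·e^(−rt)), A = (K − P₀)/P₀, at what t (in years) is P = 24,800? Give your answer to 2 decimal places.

A = (51200 − 1680)/1680 = 29.47619
24800 = 51200/(1 + 29.47619·e^(−0.019t)) → 1 + 29.47619·e^(−0.019t) = 2.06452
e^(−0.019t) = 0.036114 → t = ln(27.68975)/0.019 = 3.32106/0.019

t ≈ 174.79 years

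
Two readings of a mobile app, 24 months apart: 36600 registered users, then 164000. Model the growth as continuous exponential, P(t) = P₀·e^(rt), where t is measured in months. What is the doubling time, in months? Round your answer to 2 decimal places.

r = ln(164000/36600) / 24 = ln(4.48087) / 24 ≈ 0.062492 per month
doubling time = ln 2 / |r| = 0.69315 / 0.062492

doubling time ≈ 11.09 months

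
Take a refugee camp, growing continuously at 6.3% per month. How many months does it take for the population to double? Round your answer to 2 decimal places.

doubling time ≈ 11.00 months

doubling time = ln(2) / |r| = 0.69315 / 0.063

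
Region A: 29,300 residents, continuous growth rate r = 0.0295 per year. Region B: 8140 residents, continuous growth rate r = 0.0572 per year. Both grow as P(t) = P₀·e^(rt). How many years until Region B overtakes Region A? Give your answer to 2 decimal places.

29300·e^(0.0295t) = 8140·e^(0.0572t)
29300/8140 = e^((0.0572 − 0.0295)t) → ln(3.59951) = 0.0277·t
t = 1.2808 / 0.0277

t ≈ 46.24 years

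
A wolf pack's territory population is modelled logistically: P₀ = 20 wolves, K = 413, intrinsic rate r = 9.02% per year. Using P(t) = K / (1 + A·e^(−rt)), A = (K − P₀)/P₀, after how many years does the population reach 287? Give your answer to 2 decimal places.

t ≈ 42.14 years

A = (413 − 20)/20 = 19.65
287 = 413/(1 + 19.65·e^(−0.0902t)) → 1 + 19.65·e^(−0.0902t) = 1.43902
e^(−0.0902t) = 0.022342 → t = ln(44.75833)/0.0902 = 3.80128/0.0902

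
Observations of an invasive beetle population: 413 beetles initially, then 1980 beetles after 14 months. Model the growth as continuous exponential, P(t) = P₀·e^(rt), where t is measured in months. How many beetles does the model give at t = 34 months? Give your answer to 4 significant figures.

≈ 18,580 beetles

r = ln(1980/413) / 14 ≈ 0.111957 per month
P(34) = 413 · e^(0.111957·34) = 413 · 44.99511 ≈ 18582.98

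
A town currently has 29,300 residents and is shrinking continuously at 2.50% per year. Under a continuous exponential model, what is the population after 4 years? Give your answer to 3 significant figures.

≈ 26,500 residents

P(4) = 29300 · e^(-0.025·4) = 29300 · e^(-0.1)
= 29300 · 0.90484 ≈ 26511.74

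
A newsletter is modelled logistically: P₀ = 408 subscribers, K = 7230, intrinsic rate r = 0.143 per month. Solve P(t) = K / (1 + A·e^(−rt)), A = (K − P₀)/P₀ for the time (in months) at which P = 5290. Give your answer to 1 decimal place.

A = (7230 − 408)/408 = 16.72059
5290 = 7230/(1 + 16.72059·e^(−0.143t)) → 1 + 16.72059·e^(−0.143t) = 1.36673
e^(−0.143t) = 0.021933 → t = ln(45.59377)/0.143 = 3.81977/0.143

t ≈ 26.7 months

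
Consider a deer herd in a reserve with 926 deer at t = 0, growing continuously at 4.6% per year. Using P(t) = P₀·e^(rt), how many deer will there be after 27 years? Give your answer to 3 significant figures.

≈ 3,210 deer

P(27) = 926 · e^(0.046·27) = 926 · e^(1.242)
= 926 · 3.46253 ≈ 3206.3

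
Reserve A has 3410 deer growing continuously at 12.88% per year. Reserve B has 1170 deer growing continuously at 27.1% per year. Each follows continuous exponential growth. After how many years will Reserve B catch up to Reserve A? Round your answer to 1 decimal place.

3410·e^(0.1288t) = 1170·e^(0.271t)
3410/1170 = e^((0.271 − 0.1288)t) → ln(2.91453) = 0.1422·t
t = 1.06971 / 0.1422

t ≈ 7.5 years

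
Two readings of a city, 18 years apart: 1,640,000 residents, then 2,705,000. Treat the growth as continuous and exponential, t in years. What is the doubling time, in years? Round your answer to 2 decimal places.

r = ln(2705000/1640000) / 18 = ln(1.64939) / 18 ≈ 0.0278 per year
doubling time = ln 2 / |r| = 0.69315 / 0.0278

doubling time ≈ 24.93 years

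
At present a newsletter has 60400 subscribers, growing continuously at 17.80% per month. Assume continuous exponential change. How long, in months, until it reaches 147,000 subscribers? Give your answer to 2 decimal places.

t ≈ 5.00 months

147000 = 60400 · e^(0.178·t)
t = ln(147000/60400) / 0.178 = ln(2.43377) / 0.178 = 0.88944 / 0.178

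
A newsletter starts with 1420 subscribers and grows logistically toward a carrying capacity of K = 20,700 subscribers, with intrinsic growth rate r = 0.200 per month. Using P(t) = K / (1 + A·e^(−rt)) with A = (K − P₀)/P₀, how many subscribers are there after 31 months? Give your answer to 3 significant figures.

A = (20700 − 1420)/1420 = 13.57746
P(31) = 20700 / (1 + 13.57746·e^(−0.2·31)) = 20700 / (1 + 13.57746·0.002029)
= 20700 / 1.02755 ≈ 20144.92

≈ 20,100 subscribers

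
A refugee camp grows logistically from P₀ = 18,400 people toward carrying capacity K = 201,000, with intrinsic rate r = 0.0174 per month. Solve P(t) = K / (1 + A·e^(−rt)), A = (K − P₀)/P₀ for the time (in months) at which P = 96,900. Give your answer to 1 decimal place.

A = (201000 − 18400)/18400 = 9.92391
96900 = 201000/(1 + 9.92391·e^(−0.0174t)) → 1 + 9.92391·e^(−0.0174t) = 2.0743
e^(−0.0174t) = 0.108254 → t = ln(9.23753)/0.0174 = 2.22327/0.0174

t ≈ 127.8 months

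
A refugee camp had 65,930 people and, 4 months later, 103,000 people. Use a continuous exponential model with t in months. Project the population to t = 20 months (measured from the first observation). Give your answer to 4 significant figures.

≈ 613,600 people

r = ln(103000/65930) / 4 ≈ 0.111534 per month
P(20) = 65930 · e^(0.111534·20) = 65930 · 9.30616 ≈ 613555.45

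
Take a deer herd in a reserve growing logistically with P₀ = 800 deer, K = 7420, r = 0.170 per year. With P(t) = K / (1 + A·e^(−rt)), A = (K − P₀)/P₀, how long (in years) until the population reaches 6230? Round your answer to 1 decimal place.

A = (7420 − 800)/800 = 8.275
6230 = 7420/(1 + 8.275·e^(−0.17t)) → 1 + 8.275·e^(−0.17t) = 1.19101
e^(−0.17t) = 0.023083 → t = ln(43.32206)/0.17 = 3.76866/0.17

t ≈ 22.2 years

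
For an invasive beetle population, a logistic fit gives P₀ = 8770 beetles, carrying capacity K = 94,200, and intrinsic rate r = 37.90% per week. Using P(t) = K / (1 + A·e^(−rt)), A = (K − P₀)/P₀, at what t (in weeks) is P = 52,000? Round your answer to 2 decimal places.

A = (94200 − 8770)/8770 = 9.74116
52000 = 94200/(1 + 9.74116·e^(−0.379t)) → 1 + 9.74116·e^(−0.379t) = 1.81154
e^(−0.379t) = 0.08331 → t = ln(12.00333)/0.379 = 2.48518/0.379

t ≈ 6.56 weeks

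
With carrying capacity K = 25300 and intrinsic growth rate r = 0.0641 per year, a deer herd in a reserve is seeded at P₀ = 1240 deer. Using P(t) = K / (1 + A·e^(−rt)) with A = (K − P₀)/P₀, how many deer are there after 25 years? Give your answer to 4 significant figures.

A = (25300 − 1240)/1240 = 19.40323
P(25) = 25300 / (1 + 19.40323·e^(−0.0641·25)) = 25300 / (1 + 19.40323·0.201392)
= 25300 / 4.90766 ≈ 5155.2

≈ 5,155 deer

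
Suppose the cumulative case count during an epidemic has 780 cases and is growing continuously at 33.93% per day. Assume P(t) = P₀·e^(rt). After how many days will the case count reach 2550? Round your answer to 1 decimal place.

t ≈ 3.5 days

2550 = 780 · e^(0.3393·t)
t = ln(2550/780) / 0.3393 = ln(3.26923) / 0.3393 = 1.18455 / 0.3393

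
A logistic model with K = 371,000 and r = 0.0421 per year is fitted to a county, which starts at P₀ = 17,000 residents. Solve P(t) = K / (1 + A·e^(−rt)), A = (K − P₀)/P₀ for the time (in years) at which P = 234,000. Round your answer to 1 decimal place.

t ≈ 84.8 years

A = (371000 − 17000)/17000 = 20.82353
234000 = 371000/(1 + 20.82353·e^(−0.0421t)) → 1 + 20.82353·e^(−0.0421t) = 1.58547
e^(−0.0421t) = 0.028116 → t = ln(35.5672)/0.0421 = 3.57142/0.0421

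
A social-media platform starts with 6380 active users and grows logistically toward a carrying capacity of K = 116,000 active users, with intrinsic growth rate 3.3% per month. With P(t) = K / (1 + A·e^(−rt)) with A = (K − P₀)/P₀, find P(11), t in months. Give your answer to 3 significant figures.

A = (116000 − 6380)/6380 = 17.18182
P(11) = 116000 / (1 + 17.18182·e^(−0.033·11)) = 116000 / (1 + 17.18182·0.695586)
= 116000 / 12.95144 ≈ 8956.53

≈ 8,960 active users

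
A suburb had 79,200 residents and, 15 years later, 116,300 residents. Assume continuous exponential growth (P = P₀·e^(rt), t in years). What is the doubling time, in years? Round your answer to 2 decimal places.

doubling time ≈ 27.06 years

r = ln(116300/79200) / 15 = ln(1.46843) / 15 ≈ 0.025613 per year
doubling time = ln 2 / |r| = 0.69315 / 0.025613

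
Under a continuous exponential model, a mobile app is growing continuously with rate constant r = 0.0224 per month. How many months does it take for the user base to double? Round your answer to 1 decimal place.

doubling time = ln(2) / |r| = 0.69315 / 0.0224

doubling time ≈ 30.9 months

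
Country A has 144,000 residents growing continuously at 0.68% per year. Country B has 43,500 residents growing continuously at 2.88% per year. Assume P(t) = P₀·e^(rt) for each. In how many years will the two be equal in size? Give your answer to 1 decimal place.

144000·e^(0.0068t) = 43500·e^(0.0288t)
144000/43500 = e^((0.0288 − 0.0068)t) → ln(3.31034) = 0.022·t
t = 1.19705 / 0.022

t ≈ 54.4 years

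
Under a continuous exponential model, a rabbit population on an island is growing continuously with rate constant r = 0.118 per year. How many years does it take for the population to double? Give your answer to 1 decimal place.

doubling time ≈ 5.9 years

doubling time = ln(2) / |r| = 0.69315 / 0.118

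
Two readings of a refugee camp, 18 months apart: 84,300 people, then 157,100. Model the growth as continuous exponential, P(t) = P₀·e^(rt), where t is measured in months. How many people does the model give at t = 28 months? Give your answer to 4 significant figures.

r = ln(157100/84300) / 18 ≈ 0.034583 per month
P(28) = 84300 · e^(0.034583·28) = 84300 · 2.63355 ≈ 222008.63

≈ 222,000 people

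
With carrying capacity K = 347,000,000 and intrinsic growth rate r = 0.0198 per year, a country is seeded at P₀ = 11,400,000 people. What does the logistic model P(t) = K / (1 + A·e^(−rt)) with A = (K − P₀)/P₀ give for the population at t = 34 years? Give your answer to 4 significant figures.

A = (347000000 − 11400000)/11400000 = 29.4386
P(34) = 347000000 / (1 + 29.4386·e^(−0.0198·34)) = 347000000 / (1 + 29.4386·0.510074)
= 347000000 / 16.01585 ≈ 21666030.8

≈ 21,670,000 people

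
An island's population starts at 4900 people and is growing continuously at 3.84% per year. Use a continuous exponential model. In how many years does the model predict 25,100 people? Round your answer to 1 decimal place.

25100 = 4900 · e^(0.0384·t)
t = ln(25100/4900) / 0.0384 = ln(5.12245) / 0.0384 = 1.63363 / 0.0384

t ≈ 42.5 years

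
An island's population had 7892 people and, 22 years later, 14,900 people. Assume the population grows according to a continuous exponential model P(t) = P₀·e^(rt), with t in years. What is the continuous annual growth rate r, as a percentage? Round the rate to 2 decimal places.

r ≈ 2.89% per year

14900 = 7892 · e^(r·22)
e^(22r) = 14900/7892 = 1.88799
r = ln(1.88799) / 22 = 0.63551 / 22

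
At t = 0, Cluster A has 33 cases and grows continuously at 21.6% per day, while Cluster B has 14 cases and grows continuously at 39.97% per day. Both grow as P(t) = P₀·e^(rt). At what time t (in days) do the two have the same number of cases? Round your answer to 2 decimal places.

33·e^(0.216t) = 14·e^(0.3997t)
33/14 = e^((0.3997 − 0.216)t) → ln(2.35714) = 0.1837·t
t = 0.85745 / 0.1837

t ≈ 4.67 days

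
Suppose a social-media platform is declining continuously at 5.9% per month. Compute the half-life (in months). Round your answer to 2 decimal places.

half-life ≈ 11.75 months

half-life = ln(2) / |r| = 0.69315 / 0.059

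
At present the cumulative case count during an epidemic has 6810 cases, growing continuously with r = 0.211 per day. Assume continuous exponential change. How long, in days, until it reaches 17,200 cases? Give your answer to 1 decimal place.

t ≈ 4.4 days

17200 = 6810 · e^(0.211·t)
t = ln(17200/6810) / 0.211 = ln(2.5257) / 0.211 = 0.92652 / 0.211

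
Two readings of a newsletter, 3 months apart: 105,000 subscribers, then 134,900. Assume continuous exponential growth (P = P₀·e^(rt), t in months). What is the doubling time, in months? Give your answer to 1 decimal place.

r = ln(134900/105000) / 3 = ln(1.28476) / 3 ≈ 0.083524 per month
doubling time = ln 2 / |r| = 0.69315 / 0.083524

doubling time ≈ 8.3 months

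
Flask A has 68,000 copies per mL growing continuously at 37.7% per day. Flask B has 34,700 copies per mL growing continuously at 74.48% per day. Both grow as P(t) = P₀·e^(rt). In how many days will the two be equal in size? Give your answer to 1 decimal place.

68000·e^(0.377t) = 34700·e^(0.7448t)
68000/34700 = e^((0.7448 − 0.377)t) → ln(1.95965) = 0.3678·t
t = 0.67277 / 0.3678

t ≈ 1.8 days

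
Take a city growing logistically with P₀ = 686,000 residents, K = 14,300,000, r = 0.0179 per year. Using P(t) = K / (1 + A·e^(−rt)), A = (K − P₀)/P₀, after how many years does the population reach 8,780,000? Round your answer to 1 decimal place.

A = (14300000 − 686000)/686000 = 19.84548
8780000 = 14300000/(1 + 19.84548·e^(−0.0179t)) → 1 + 19.84548·e^(−0.0179t) = 1.6287
e^(−0.0179t) = 0.03168 → t = ln(31.56582)/0.0179 = 3.45207/0.0179

t ≈ 192.9 years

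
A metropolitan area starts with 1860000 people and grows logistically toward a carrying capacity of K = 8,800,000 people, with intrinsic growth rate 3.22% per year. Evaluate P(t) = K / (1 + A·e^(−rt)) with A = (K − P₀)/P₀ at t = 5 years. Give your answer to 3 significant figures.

≈ 2,110,000 people

A = (8800000 − 1860000)/1860000 = 3.73118
P(5) = 8800000 / (1 + 3.73118·e^(−0.0322·5)) = 8800000 / (1 + 3.73118·0.851292)
= 8800000 / 4.17633 ≈ 2107115.03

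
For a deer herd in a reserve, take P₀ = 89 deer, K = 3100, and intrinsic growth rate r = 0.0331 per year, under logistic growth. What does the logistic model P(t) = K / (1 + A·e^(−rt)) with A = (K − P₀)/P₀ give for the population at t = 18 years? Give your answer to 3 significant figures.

A = (3100 − 89)/89 = 33.83146
P(18) = 3100 / (1 + 33.83146·e^(−0.0331·18)) = 3100 / (1 + 33.83146·0.551121)
= 3100 / 19.64525 ≈ 157.8

≈ 158 deer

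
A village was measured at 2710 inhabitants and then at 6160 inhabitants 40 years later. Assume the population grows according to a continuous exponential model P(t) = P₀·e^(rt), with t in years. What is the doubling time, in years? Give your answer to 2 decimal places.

r = ln(6160/2710) / 40 = ln(2.27306) / 40 ≈ 0.020528 per year
doubling time = ln 2 / |r| = 0.69315 / 0.020528

doubling time ≈ 33.77 years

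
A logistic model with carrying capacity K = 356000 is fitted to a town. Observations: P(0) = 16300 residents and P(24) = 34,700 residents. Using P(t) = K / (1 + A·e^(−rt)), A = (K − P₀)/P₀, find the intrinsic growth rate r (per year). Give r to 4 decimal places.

A = (356000 − 16300)/16300 = 20.84049
34700 = 356000/(1 + 20.84049·e^(−r·24)) → e^(−24r) = (10.25937 − 1)/20.84049 = 0.444297
r = −ln(0.444297)/24 = 0.81126/24

r ≈ 0.0338 per year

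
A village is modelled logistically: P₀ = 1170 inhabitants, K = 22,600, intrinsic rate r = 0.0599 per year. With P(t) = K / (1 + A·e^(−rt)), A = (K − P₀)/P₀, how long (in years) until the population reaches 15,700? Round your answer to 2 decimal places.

t ≈ 62.27 years

A = (22600 − 1170)/1170 = 18.31624
15700 = 22600/(1 + 18.31624·e^(−0.0599t)) → 1 + 18.31624·e^(−0.0599t) = 1.43949
e^(−0.0599t) = 0.023995 → t = ln(41.67608)/0.0599 = 3.72993/0.0599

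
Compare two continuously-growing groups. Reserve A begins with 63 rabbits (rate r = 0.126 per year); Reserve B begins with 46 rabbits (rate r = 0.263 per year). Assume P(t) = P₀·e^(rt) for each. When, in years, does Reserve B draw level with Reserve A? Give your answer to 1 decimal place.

63·e^(0.126t) = 46·e^(0.263t)
63/46 = e^((0.263 − 0.126)t) → ln(1.36957) = 0.137·t
t = 0.31449 / 0.137

t ≈ 2.3 years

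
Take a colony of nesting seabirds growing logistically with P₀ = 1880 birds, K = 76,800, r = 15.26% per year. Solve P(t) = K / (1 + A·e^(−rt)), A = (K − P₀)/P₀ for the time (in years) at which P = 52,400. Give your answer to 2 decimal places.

t ≈ 29.16 years

A = (76800 − 1880)/1880 = 39.85106
52400 = 76800/(1 + 39.85106·e^(−0.1526t)) → 1 + 39.85106·e^(−0.1526t) = 1.46565
e^(−0.1526t) = 0.011685 → t = ln(85.58179)/0.1526 = 4.44947/0.1526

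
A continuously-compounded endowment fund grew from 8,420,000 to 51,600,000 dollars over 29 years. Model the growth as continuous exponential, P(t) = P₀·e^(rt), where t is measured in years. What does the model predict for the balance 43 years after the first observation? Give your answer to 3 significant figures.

≈ 124,000,000 dollars

r = ln(51600000/8420000) / 29 ≈ 0.062514 per year
P(43) = 8420000 · e^(0.062514·43) = 8420000 · 14.70387 ≈ 123806578.11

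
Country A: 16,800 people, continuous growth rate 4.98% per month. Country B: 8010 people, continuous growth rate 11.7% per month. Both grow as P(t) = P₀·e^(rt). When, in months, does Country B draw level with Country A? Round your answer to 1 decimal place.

t ≈ 11.0 months

16800·e^(0.0498t) = 8010·e^(0.117t)
16800/8010 = e^((0.117 − 0.0498)t) → ln(2.09738) = 0.0672·t
t = 0.74069 / 0.0672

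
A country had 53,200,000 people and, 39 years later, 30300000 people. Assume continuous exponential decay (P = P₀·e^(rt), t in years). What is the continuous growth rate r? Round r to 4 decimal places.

30300000 = 53200000 · e^(r·39)
e^(39r) = 30300000/53200000 = 0.56955
r = ln(0.56955) / 39 = -0.56291 / 39

r ≈ -0.0144 per year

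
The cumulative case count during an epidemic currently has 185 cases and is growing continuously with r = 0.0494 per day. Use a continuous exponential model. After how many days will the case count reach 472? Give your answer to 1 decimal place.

t ≈ 19.0 days

472 = 185 · e^(0.0494·t)
t = ln(472/185) / 0.0494 = ln(2.55135) / 0.0494 = 0.93662 / 0.0494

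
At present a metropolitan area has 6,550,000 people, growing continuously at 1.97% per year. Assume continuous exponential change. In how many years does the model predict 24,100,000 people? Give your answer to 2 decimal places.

24100000 = 6550000 · e^(0.0197·t)
t = ln(24100000/6550000) / 0.0197 = ln(3.67939) / 0.0197 = 1.30275 / 0.0197

t ≈ 66.13 years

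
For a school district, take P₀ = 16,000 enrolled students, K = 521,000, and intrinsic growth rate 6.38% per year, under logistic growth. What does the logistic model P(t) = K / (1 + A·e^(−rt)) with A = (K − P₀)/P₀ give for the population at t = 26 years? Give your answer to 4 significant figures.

≈ 74,340 enrolled students

A = (521000 − 16000)/16000 = 31.5625
P(26) = 521000 / (1 + 31.5625·e^(−0.0638·26)) = 521000 / (1 + 31.5625·0.190367)
= 521000 / 7.00847 ≈ 74338.65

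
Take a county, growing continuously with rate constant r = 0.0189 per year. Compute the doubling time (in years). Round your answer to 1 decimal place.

doubling time ≈ 36.7 years

doubling time = ln(2) / |r| = 0.69315 / 0.0189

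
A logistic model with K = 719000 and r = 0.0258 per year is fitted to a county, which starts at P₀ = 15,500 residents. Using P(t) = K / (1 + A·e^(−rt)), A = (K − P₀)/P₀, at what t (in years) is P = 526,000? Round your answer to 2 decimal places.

A = (719000 − 15500)/15500 = 45.3871
526000 = 719000/(1 + 45.3871·e^(−0.0258t)) → 1 + 45.3871·e^(−0.0258t) = 1.36692
e^(−0.0258t) = 0.008084 → t = ln(123.69748)/0.0258 = 4.81784/0.0258

t ≈ 186.74 years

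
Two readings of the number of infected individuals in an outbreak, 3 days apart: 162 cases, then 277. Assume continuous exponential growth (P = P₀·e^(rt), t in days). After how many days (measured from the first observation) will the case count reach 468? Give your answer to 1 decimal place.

r = ln(277/162) / 3 ≈ 0.178807 per day
t = ln(468/162) / r = 1.06087 / 0.178807 ≈ 5.933

t ≈ 5.9 days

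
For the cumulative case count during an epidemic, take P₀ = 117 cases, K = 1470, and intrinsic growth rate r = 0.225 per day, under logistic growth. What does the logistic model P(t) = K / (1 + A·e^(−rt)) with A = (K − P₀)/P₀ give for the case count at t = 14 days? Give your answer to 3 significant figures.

≈ 983 cases

A = (1470 − 117)/117 = 11.5641
P(14) = 1470 / (1 + 11.5641·e^(−0.225·14)) = 1470 / (1 + 11.5641·0.042852)
= 1470 / 1.49555 ≈ 982.92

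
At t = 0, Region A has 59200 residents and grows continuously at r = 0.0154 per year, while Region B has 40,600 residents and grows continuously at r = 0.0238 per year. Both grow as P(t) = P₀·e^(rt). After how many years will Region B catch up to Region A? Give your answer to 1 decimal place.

t ≈ 44.9 years

59200·e^(0.0154t) = 40600·e^(0.0238t)
59200/40600 = e^((0.0238 − 0.0154)t) → ln(1.45813) = 0.0084·t
t = 0.37715 / 0.0084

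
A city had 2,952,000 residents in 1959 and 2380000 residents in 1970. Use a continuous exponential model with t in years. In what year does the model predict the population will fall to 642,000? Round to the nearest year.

r = ln(2380000/2952000) / 11 = -0.21538/11 ≈ -0.01958 per year
t = ln(642000/2952000) / r = -1.52565/-0.01958 ≈ 77.92 years after 1959

year 2037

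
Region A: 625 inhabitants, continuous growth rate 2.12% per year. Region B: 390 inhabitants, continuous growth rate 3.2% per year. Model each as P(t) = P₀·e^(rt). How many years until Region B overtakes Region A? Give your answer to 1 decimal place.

625·e^(0.0212t) = 390·e^(0.032t)
625/390 = e^((0.032 − 0.0212)t) → ln(1.60256) = 0.0108·t
t = 0.4716 / 0.0108

t ≈ 43.7 years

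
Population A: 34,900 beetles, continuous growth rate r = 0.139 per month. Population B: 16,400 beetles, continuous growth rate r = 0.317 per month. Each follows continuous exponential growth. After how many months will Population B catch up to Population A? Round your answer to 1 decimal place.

34900·e^(0.139t) = 16400·e^(0.317t)
34900/16400 = e^((0.317 − 0.139)t) → ln(2.12805) = 0.178·t
t = 0.75521 / 0.178

t ≈ 4.2 months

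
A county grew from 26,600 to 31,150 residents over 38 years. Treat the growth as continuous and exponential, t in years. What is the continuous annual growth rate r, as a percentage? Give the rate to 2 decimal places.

31150 = 26600 · e^(r·38)
e^(38r) = 31150/26600 = 1.17105
r = ln(1.17105) / 38 = 0.1579 / 38

r ≈ 0.42% per year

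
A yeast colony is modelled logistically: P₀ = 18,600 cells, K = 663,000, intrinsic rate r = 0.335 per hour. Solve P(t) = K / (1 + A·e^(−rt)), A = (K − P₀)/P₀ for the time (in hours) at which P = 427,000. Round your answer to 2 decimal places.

t ≈ 12.35 hours

A = (663000 − 18600)/18600 = 34.64516
427000 = 663000/(1 + 34.64516·e^(−0.335t)) → 1 + 34.64516·e^(−0.335t) = 1.55269
e^(−0.335t) = 0.015953 → t = ln(62.68425)/0.335 = 4.13811/0.335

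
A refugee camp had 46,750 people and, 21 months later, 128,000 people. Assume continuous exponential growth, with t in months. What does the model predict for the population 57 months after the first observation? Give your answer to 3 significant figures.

r = ln(128000/46750) / 21 ≈ 0.047963 per month
P(57) = 46750 · e^(0.047963·57) = 46750 · 15.39237 ≈ 719593.36

≈ 720,000 people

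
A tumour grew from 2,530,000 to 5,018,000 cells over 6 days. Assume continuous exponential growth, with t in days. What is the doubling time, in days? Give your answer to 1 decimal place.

doubling time ≈ 6.1 days

r = ln(5018000/2530000) / 6 = ln(1.9834) / 6 ≈ 0.114135 per day
doubling time = ln 2 / |r| = 0.69315 / 0.114135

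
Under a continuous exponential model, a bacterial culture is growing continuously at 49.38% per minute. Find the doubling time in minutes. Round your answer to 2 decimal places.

doubling time = ln(2) / |r| = 0.69315 / 0.4938

doubling time ≈ 1.40 minutes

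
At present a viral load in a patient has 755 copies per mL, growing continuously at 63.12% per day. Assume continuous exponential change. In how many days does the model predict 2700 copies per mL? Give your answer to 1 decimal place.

t ≈ 2.0 days

2700 = 755 · e^(0.6312·t)
t = ln(2700/755) / 0.6312 = ln(3.57616) / 0.6312 = 1.27429 / 0.6312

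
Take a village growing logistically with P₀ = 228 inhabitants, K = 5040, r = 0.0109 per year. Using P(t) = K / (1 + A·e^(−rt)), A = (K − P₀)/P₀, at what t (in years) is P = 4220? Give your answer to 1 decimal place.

A = (5040 − 228)/228 = 21.10526
4220 = 5040/(1 + 21.10526·e^(−0.0109t)) → 1 + 21.10526·e^(−0.0109t) = 1.19431
e^(−0.0109t) = 0.009207 → t = ln(108.61489)/0.0109 = 4.68781/0.0109

t ≈ 430.1 years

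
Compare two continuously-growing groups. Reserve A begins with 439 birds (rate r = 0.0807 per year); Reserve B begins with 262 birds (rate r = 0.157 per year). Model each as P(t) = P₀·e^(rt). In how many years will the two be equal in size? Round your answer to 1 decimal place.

t ≈ 6.8 years

439·e^(0.0807t) = 262·e^(0.157t)
439/262 = e^((0.157 − 0.0807)t) → ln(1.67557) = 0.0763·t
t = 0.51615 / 0.0763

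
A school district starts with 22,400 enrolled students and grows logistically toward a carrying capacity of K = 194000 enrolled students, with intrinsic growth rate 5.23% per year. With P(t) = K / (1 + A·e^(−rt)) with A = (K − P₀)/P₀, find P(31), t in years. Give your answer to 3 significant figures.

≈ 77,200 enrolled students

A = (194000 − 22400)/22400 = 7.66071
P(31) = 194000 / (1 + 7.66071·e^(−0.0523·31)) = 194000 / (1 + 7.66071·0.197642)
= 194000 / 2.51408 ≈ 77165.53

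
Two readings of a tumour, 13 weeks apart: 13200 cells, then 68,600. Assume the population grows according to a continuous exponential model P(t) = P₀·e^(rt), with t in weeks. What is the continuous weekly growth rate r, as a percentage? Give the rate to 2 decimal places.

r ≈ 12.68% per week

68600 = 13200 · e^(r·13)
e^(13r) = 68600/13200 = 5.19697
r = ln(5.19697) / 13 = 1.64808 / 13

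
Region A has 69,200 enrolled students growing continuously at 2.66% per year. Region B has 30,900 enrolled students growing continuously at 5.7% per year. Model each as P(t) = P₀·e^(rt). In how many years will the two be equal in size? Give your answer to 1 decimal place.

69200·e^(0.0266t) = 30900·e^(0.057t)
69200/30900 = e^((0.057 − 0.0266)t) → ln(2.23948) = 0.0304·t
t = 0.80624 / 0.0304

t ≈ 26.5 years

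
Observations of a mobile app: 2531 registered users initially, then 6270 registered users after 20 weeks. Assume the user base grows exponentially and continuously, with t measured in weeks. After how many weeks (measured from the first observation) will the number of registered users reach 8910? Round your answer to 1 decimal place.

r = ln(6270/2531) / 20 ≈ 0.045358 per week
t = ln(8910/2531) / r = 1.25856 / 0.045358 ≈ 27.747

t ≈ 27.7 weeks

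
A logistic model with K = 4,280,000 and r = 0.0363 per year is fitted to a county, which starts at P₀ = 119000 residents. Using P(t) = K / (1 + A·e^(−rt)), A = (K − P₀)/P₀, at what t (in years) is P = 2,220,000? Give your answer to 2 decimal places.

t ≈ 99.98 years

A = (4280000 − 119000)/119000 = 34.96639
2220000 = 4280000/(1 + 34.96639·e^(−0.0363t)) → 1 + 34.96639·e^(−0.0363t) = 1.92793
e^(−0.0363t) = 0.026538 → t = ln(37.68222)/0.0363 = 3.62919/0.0363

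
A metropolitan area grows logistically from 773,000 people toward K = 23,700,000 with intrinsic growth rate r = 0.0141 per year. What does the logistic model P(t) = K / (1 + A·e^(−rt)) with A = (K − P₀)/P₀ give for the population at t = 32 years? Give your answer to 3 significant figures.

A = (23700000 − 773000)/773000 = 29.65977
P(32) = 23700000 / (1 + 29.65977·e^(−0.0141·32)) = 23700000 / (1 + 29.65977·0.636863)
= 23700000 / 19.88922 ≈ 1191600.16

≈ 1,190,000 people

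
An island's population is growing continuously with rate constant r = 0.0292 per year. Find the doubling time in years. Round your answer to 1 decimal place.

doubling time ≈ 23.7 years

doubling time = ln(2) / |r| = 0.69315 / 0.0292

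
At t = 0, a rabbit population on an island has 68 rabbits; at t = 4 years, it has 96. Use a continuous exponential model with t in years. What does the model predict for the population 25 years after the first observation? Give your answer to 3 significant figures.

≈ 587 rabbits

r = ln(96/68) / 4 ≈ 0.08621 per year
P(25) = 68 · e^(0.08621·25) = 68 · 8.63007 ≈ 586.85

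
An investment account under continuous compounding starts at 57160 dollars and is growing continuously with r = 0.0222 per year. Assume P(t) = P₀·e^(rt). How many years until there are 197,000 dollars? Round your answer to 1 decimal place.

197000 = 57160 · e^(0.0222·t)
t = ln(197000/57160) / 0.0222 = ln(3.44647) / 0.0222 = 1.23735 / 0.0222

t ≈ 55.7 years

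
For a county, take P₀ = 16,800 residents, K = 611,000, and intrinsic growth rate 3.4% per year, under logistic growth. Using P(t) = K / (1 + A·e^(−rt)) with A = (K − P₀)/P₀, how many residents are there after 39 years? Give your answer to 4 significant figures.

≈ 58,800 residents

A = (611000 − 16800)/16800 = 35.36905
P(39) = 611000 / (1 + 35.36905·e^(−0.034·39)) = 611000 / (1 + 35.36905·0.265537)
= 611000 / 10.3918 ≈ 58796.35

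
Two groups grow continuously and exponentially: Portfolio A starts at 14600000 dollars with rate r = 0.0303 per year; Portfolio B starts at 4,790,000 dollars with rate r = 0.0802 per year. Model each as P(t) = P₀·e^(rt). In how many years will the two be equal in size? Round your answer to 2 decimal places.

t ≈ 22.33 years

14600000·e^(0.0303t) = 4790000·e^(0.0802t)
14600000/4790000 = e^((0.0802 − 0.0303)t) → ln(3.04802) = 0.0499·t
t = 1.11449 / 0.0499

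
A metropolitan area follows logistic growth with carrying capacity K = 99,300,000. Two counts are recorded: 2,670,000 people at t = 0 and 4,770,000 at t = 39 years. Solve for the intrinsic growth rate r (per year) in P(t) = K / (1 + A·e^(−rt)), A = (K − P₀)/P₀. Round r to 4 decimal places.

A = (99300000 − 2670000)/2670000 = 36.19101
4770000 = 99300000/(1 + 36.19101·e^(−r·39)) → e^(−39r) = (20.81761 − 1)/36.19101 = 0.547584
r = −ln(0.547584)/39 = 0.60224/39

r ≈ 0.0154 per year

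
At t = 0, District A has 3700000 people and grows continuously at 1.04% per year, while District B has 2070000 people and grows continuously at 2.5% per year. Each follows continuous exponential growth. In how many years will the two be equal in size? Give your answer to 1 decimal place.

t ≈ 39.8 years

3700000·e^(0.0104t) = 2070000·e^(0.025t)
3700000/2070000 = e^((0.025 − 0.0104)t) → ln(1.78744) = 0.0146·t
t = 0.58078 / 0.0146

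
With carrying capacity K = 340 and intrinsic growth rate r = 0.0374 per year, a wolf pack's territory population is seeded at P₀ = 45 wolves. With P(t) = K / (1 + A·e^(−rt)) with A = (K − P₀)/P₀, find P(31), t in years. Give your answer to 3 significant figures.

A = (340 − 45)/45 = 6.55556
P(31) = 340 / (1 + 6.55556·e^(−0.0374·31)) = 340 / (1 + 6.55556·0.313674)
= 340 / 3.05631 ≈ 111.25

≈ 111 wolves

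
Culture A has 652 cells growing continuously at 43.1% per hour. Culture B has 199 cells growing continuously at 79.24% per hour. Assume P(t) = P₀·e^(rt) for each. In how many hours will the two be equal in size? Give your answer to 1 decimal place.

652·e^(0.431t) = 199·e^(0.7924t)
652/199 = e^((0.7924 − 0.431)t) → ln(3.27638) = 0.3614·t
t = 1.18674 / 0.3614

t ≈ 3.3 hours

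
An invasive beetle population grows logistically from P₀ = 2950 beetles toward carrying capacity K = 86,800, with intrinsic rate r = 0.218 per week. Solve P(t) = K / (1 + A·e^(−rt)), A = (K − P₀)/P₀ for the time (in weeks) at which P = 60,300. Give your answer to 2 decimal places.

t ≈ 19.13 weeks

A = (86800 − 2950)/2950 = 28.42373
60300 = 86800/(1 + 28.42373·e^(−0.218t)) → 1 + 28.42373·e^(−0.218t) = 1.43947
e^(−0.218t) = 0.015461 → t = ln(64.67739)/0.218 = 4.16941/0.218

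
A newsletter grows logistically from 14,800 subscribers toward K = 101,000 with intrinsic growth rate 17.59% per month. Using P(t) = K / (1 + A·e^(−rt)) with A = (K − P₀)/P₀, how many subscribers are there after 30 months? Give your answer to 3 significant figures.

≈ 98,100 subscribers

A = (101000 − 14800)/14800 = 5.82432
P(30) = 101000 / (1 + 5.82432·e^(−0.1759·30)) = 101000 / (1 + 5.82432·0.005108)
= 101000 / 1.02975 ≈ 98082.15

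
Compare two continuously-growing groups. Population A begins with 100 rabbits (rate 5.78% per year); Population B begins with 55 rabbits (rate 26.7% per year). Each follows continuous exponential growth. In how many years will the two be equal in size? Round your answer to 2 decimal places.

100·e^(0.0578t) = 55·e^(0.267t)
100/55 = e^((0.267 − 0.0578)t) → ln(1.81818) = 0.2092·t
t = 0.59784 / 0.2092

t ≈ 2.86 years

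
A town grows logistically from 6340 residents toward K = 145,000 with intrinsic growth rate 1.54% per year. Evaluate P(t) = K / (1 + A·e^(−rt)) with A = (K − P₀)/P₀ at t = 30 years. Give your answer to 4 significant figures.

A = (145000 − 6340)/6340 = 21.87066
P(30) = 145000 / (1 + 21.87066·e^(−0.0154·30)) = 145000 / (1 + 21.87066·0.630022)
= 145000 / 14.77901 ≈ 9811.21

≈ 9,811 residents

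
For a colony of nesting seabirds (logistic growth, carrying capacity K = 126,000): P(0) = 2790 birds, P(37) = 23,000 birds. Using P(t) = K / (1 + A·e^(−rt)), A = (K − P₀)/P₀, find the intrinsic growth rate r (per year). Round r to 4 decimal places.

r ≈ 0.0619 per year

A = (126000 − 2790)/2790 = 44.16129
23000 = 126000/(1 + 44.16129·e^(−r·37)) → e^(−37r) = (5.47826 − 1)/44.16129 = 0.101407
r = −ln(0.101407)/37 = 2.28861/37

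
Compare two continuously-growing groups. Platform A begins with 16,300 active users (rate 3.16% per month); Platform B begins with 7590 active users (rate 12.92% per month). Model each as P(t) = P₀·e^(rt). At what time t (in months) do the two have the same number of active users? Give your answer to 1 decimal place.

t ≈ 7.8 months

16300·e^(0.0316t) = 7590·e^(0.1292t)
16300/7590 = e^((0.1292 − 0.0316)t) → ln(2.14756) = 0.0976·t
t = 0.76433 / 0.0976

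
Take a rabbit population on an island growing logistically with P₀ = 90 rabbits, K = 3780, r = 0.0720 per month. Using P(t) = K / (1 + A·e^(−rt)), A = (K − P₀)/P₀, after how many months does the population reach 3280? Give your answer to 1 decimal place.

A = (3780 − 90)/90 = 41
3280 = 3780/(1 + 41·e^(−0.072t)) → 1 + 41·e^(−0.072t) = 1.15244
e^(−0.072t) = 0.003718 → t = ln(268.96)/0.072 = 5.59456/0.072

t ≈ 77.7 months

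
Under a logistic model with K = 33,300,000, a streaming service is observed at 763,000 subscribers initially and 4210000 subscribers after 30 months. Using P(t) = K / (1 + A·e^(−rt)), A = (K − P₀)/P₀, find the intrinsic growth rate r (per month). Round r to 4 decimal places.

A = (33300000 − 763000)/763000 = 42.64351
4210000 = 33300000/(1 + 42.64351·e^(−r·30)) → e^(−30r) = (7.90974 − 1)/42.64351 = 0.162035
r = −ln(0.162035)/30 = 1.81994/30

r ≈ 0.0607 per month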